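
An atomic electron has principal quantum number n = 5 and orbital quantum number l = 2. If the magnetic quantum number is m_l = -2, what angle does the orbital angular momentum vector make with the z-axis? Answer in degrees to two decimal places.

θ ≈ 144.74°

|L|² = l(l+1)ℏ² = 6ℏ², so |L| = √6 ℏ.
L_z = m_l ℏ = −2ℏ.
cos θ = L_z/|L| = -2/√6, so θ ≈ 144.74°.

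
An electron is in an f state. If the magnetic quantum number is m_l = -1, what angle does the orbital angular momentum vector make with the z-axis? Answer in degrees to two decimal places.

θ ≈ 106.78°

The letter f corresponds to l = 3.
|L| = ℏ√(l(l+1)) = 2√3 ℏ.
L_z = m_l ℏ = −1ℏ.
cos θ = L_z/|L| = -1/√12, so θ ≈ 106.78°.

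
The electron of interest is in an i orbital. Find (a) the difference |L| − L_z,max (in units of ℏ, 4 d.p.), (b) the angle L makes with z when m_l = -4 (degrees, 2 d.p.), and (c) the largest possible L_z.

|L|−L_z,max ≈ 0.4807ℏ; θ(m_l=-4) ≈ 128.11°; L_z,max = 6ℏ

For an i orbital, l = 6.
|L| − L_z,max = (√42 − 6)ℏ ≈ 0.4807ℏ.
For m_l = -4: cos θ = -4/√42, θ ≈ 128.11°.
L_z,max = lℏ = 6ℏ.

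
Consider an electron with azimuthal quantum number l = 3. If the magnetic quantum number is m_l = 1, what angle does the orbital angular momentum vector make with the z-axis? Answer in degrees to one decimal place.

|L|² = l(l+1)ℏ² = 12ℏ², so |L| = 2√3 ℏ.
L_z = m_l ℏ = 1ℏ.
cos θ = L_z/|L| = 1/√12, so θ ≈ 73.2°.

θ ≈ 73.2°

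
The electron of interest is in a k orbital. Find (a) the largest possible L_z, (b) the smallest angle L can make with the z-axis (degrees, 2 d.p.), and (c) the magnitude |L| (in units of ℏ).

The letter k corresponds to l = 7.
L_z,max = lℏ = 7ℏ.
cos θ_min = 7/√56, so θ_min ≈ 20.70°.
|L| = ℏ√(7·8) = 2√14 ℏ ≈ 7.483ℏ.

L_z,max = 7ℏ; θ_min ≈ 20.70°; |L| = 2√14 ℏ ≈ 7.483ℏ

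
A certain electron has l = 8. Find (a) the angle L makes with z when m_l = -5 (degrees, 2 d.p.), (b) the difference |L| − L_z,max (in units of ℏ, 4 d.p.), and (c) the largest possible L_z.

For m_l = -5: cos θ = -5/√72, θ ≈ 126.10°.
|L| − L_z,max = (6√2 − 8)ℏ ≈ 0.4853ℏ.
L_z,max = lℏ = 8ℏ.

θ(m_l=-5) ≈ 126.10°; |L|−L_z,max ≈ 0.4853ℏ; L_z,max = 8ℏ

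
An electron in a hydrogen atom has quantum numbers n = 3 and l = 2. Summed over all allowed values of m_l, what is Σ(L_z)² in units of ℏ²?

Σ(L_z)² = 10 ℏ²

The allowed m_l values are -2, -1, 0, 1, 2.
Summing m² from −2 to 2: Σ m_l² = 10.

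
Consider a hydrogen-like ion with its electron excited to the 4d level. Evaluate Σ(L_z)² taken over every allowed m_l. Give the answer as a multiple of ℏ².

Σ(L_z)² = 10 ℏ²

The 4d level has l = 2.
m_l runs from −2 to 2, i.e. {-2, -1, 0, 1, 2}.
Σ m_l² = 2·(1 + 4) = 10.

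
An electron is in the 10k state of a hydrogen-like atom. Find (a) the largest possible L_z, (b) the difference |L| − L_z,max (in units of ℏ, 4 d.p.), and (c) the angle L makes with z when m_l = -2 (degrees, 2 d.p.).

L_z,max = 7ℏ; |L|−L_z,max ≈ 0.4833ℏ; θ(m_l=-2) ≈ 105.50°

10k means n = 10, l = 7.
L_z,max = lℏ = 7ℏ.
|L| − L_z,max = (2√14 − 7)ℏ ≈ 0.4833ℏ.
For m_l = -2: cos θ = -2/√56, θ ≈ 105.50°.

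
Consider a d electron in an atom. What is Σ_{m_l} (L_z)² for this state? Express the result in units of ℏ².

A d state has l = 2.
m_l runs from −2 to 2, i.e. {-2, -1, 0, 1, 2}.
Σ m_l² = l(l+1)(2l+1)/3 = 2·3·5/3 = 10.

Σ(L_z)² = 10 ℏ²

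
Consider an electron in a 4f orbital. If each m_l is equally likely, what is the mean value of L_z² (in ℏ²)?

⟨L_z²⟩ = 4 ℏ²

4f means n = 4, l = 3.
The allowed m_l values are -3, -2, -1, 0, 1, 2, 3.
⟨L_z²⟩ = ℏ²·l(l+1)/3 = 4ℏ².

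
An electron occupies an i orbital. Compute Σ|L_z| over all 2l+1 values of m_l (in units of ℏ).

An i state has l = 6.
m_l runs from −6 to 6, i.e. {-6, -5, -4, -3, -2, -1, 0, 1, 2, 3, 4, 5, 6}.
Σ|m_l| = 2(1+2+…+6) = 42.

Σ|L_z| = 42 ℏ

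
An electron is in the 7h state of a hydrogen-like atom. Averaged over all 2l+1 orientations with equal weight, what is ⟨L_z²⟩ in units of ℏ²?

For 7h, l = 5.
m_l runs from −5 to 5, i.e. {-5, -4, -3, -2, -1, 0, 1, 2, 3, 4, 5}.
⟨L_z²⟩ = ℏ²·(Σ m_l²)/(2l+1) = ℏ²·110/11 = 10ℏ².

⟨L_z²⟩ = 10 ℏ²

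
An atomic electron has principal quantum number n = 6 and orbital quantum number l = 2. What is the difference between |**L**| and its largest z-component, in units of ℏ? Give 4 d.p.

|L| = √6 ℏ ≈ 2.4495ℏ, while L_z,max = lℏ = 2ℏ.
The difference is (√6 − 2)ℏ ≈ 0.4495ℏ.

|L| − L_z,max ≈ 0.4495ℏ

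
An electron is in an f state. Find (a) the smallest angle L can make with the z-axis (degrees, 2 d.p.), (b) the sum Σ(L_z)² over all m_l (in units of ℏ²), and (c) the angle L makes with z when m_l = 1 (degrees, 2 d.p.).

For an f orbital, l = 3.
cos θ_min = 3/√12, so θ_min ≈ 30.00°.
Σ m_l² = 28, so Σ(L_z)² = 28 ℏ².
For m_l = 1: cos θ = 1/√12, θ ≈ 73.22°.

θ_min ≈ 30.00°; Σ(L_z)² = 28 ℏ²; θ(m_l=1) ≈ 73.22°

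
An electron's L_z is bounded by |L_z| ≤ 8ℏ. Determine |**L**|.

|L| = 6√2 ℏ ≈ 8.485ℏ

Since max m_l = l, l = 8.
|L| = √(l(l+1)) ℏ = 6√2 ℏ.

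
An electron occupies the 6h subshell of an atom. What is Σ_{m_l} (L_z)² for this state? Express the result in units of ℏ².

For 6h, l = 5.
The allowed m_l values are -5, -4, -3, -2, -1, 0, 1, 2, 3, 4, 5.
Σ m_l² = l(l+1)(2l+1)/3 = 5·6·11/3 = 110.

Σ(L_z)² = 110 ℏ²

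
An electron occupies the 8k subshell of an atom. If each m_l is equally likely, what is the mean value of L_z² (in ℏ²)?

For 8k, l = 7.
m_l runs from −7 to 7, i.e. {-7, -6, -5, -4, -3, -2, -1, 0, 1, 2, 3, 4, 5, 6, 7}.
Average of L_z² over 15 states: 280/15 ℏ² = 18.67 ℏ².

⟨L_z²⟩ = 18.67 ℏ²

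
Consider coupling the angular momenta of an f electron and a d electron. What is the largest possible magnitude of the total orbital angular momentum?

|L_tot|_max = √30 ℏ ≈ 5.477ℏ

The total orbital quantum number L ranges from |l₁ − l₂| to l₁ + l₂ in integer steps.
L ∈ {1, 2, 3, 4, 5}.
The largest magnitude corresponds to L = 5: |L_tot| = ℏ√(5·6) = √30 ℏ.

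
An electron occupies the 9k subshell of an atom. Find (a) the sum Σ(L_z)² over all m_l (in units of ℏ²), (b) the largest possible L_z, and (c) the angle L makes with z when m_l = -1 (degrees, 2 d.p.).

Σ(L_z)² = 280 ℏ²; L_z,max = 7ℏ; θ(m_l=-1) ≈ 97.68°

9k means n = 9, l = 7.
Σ m_l² = 280, so Σ(L_z)² = 280 ℏ².
L_z,max = lℏ = 7ℏ.
For m_l = -1: cos θ = -1/√56, θ ≈ 97.68°.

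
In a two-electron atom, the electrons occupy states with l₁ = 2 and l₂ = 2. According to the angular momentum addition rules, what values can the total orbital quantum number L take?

Angular momentum addition gives L = |l₁ − l₂|, …, l₁ + l₂.
Allowed values: L = 0, 1, 2, 3, 4.

L = 0, 1, 2, 3, 4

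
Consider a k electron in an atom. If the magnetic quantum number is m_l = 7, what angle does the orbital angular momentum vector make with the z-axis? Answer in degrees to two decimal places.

θ ≈ 20.70°

A k state has l = 7.
|L| = ℏ√(l(l+1)) = 2√14 ℏ.
L_z = m_l ℏ = 7ℏ.
cos θ = L_z/|L| = 7/√56, so θ ≈ 20.70°.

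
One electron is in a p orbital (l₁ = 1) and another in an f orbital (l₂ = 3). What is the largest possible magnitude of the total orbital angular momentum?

L runs from |1 − 3| = 2 to 1 + 3 = 4.
Allowed values: L = 2, 3, 4.
The largest magnitude corresponds to L = 4: |L_tot| = ℏ√(4·5) = 2√5 ℏ.

|L_tot|_max = 2√5 ℏ ≈ 4.472ℏ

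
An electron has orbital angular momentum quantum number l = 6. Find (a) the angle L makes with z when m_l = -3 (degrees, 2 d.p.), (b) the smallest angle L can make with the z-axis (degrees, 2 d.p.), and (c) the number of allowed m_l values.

θ(m_l=-3) ≈ 117.58°; θ_min ≈ 22.21°; 13 values

For m_l = -3: cos θ = -3/√42, θ ≈ 117.58°.
cos θ_min = 6/√42, so θ_min ≈ 22.21°.
There are 2l+1 = 13 values of m_l.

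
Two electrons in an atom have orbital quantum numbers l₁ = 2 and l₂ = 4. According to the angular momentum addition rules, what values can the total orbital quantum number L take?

L = 2, 3, 4, 5, 6

By the triangle rule, |l₁ − l₂| ≤ L ≤ l₁ + l₂.
So L can be 2, 3, 4, 5, 6.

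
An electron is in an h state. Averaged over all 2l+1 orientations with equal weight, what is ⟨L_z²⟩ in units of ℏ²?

⟨L_z²⟩ = 10 ℏ²

H corresponds to l = 5.
m_l ∈ {-5, -4, -3, -2, -1, 0, 1, 2, 3, 4, 5}.
⟨L_z²⟩ = ℏ²·(Σ m_l²)/(2l+1) = ℏ²·110/11 = 10ℏ².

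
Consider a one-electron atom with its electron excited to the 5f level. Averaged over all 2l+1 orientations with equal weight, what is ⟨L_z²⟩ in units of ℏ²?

⟨L_z²⟩ = 4 ℏ²

The 5f level has l = 3.
m_l ∈ {-3, -2, -1, 0, 1, 2, 3}.
⟨L_z²⟩ = ℏ²·(Σ m_l²)/(2l+1) = ℏ²·28/7 = 4ℏ².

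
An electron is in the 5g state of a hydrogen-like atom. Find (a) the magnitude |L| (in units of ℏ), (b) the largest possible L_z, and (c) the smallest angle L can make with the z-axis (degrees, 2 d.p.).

|L| = 2√5 ℏ ≈ 4.472ℏ; L_z,max = 4ℏ; θ_min ≈ 26.57°

For 5g, l = 4.
|L| = ℏ√(4·5) = 2√5 ℏ ≈ 4.472ℏ.
L_z,max = lℏ = 4ℏ.
cos θ_min = 4/√20, so θ_min ≈ 26.57°.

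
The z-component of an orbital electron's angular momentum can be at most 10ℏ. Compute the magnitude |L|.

Since max m_l = l, l = 10.
Then |L| = ℏ√(10·11) = √110 ℏ.

|L| = √110 ℏ ≈ 10.488ℏ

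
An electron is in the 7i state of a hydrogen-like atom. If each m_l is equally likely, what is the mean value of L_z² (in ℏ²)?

⟨L_z²⟩ = 14 ℏ²

7i means n = 7, l = 6.
The allowed m_l values are -6, -5, -4, -3, -2, -1, 0, 1, 2, 3, 4, 5, 6.
⟨L_z²⟩ = ℏ²·l(l+1)/3 = 14ℏ².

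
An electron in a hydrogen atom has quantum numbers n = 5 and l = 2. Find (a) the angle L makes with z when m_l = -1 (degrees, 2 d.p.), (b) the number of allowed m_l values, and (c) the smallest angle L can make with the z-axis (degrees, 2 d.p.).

θ(m_l=-1) ≈ 114.09°; 5 values; θ_min ≈ 35.26°

For m_l = -1: cos θ = -1/√6, θ ≈ 114.09°.
There are 2l+1 = 5 values of m_l.
cos θ_min = 2/√6, so θ_min ≈ 35.26°.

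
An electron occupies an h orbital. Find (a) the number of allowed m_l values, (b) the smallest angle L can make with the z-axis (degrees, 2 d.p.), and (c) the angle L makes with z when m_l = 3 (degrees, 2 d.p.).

The letter h corresponds to l = 5.
There are 2l+1 = 11 values of m_l.
cos θ_min = 5/√30, so θ_min ≈ 24.09°.
For m_l = 3: cos θ = 3/√30, θ ≈ 56.79°.

11 values; θ_min ≈ 24.09°; θ(m_l=3) ≈ 56.79°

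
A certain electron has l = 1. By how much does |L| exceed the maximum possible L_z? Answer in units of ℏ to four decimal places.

|L| − L_z,max ≈ 0.4142ℏ

|L| = √2 ℏ ≈ 1.4142ℏ, while L_z,max = lℏ = 1ℏ.
The difference is (√2 − 1)ℏ ≈ 0.4142ℏ.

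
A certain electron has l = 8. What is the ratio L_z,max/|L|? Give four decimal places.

|L| = 6√2 ℏ ≈ 8.4853ℏ, while L_z,max = lℏ = 8ℏ.
L_z,max/|L| = 8/√72 = 0.9428.

L_z,max/|L| = 0.9428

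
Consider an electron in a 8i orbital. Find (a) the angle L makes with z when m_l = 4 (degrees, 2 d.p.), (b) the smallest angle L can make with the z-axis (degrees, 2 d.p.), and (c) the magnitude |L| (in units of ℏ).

θ(m_l=4) ≈ 51.89°; θ_min ≈ 22.21°; |L| = √42 ℏ ≈ 6.481ℏ

For 8i, l = 6.
For m_l = 4: cos θ = 4/√42, θ ≈ 51.89°.
cos θ_min = 6/√42, so θ_min ≈ 22.21°.
|L| = ℏ√(6·7) = √42 ℏ ≈ 6.481ℏ.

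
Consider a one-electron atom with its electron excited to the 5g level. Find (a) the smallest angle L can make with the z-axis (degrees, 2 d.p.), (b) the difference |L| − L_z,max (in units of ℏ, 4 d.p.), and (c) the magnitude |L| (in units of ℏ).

The 5g level has l = 4.
cos θ_min = 4/√20, so θ_min ≈ 26.57°.
|L| − L_z,max = (2√5 − 4)ℏ ≈ 0.4721ℏ.
|L| = ℏ√(4·5) = 2√5 ℏ ≈ 4.472ℏ.

θ_min ≈ 26.57°; |L|−L_z,max ≈ 0.4721ℏ; |L| = 2√5 ℏ ≈ 4.472ℏ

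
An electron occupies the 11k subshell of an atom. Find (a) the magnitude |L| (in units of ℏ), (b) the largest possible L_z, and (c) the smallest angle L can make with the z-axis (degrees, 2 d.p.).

|L| = 2√14 ℏ ≈ 7.483ℏ; L_z,max = 7ℏ; θ_min ≈ 20.70°

11k means n = 11, l = 7.
|L| = ℏ√(7·8) = 2√14 ℏ ≈ 7.483ℏ.
L_z,max = lℏ = 7ℏ.
cos θ_min = 7/√56, so θ_min ≈ 20.70°.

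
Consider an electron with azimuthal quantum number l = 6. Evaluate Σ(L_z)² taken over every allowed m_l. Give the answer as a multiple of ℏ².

Σ(L_z)² = 182 ℏ²

m_l runs from −6 to 6, i.e. {-6, -5, -4, -3, -2, -1, 0, 1, 2, 3, 4, 5, 6}.
Σ m_l² = 2·(1 + 4 + 9 + 16 + 25 + 36) = 182.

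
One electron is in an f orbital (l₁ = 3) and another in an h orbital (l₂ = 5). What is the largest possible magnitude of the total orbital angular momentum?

Angular momentum addition gives L = |l₁ − l₂|, …, l₁ + l₂.
Allowed values: L = 2, 3, 4, 5, 6, 7, 8.
The largest magnitude corresponds to L = 8: |L_tot| = ℏ√(8·9) = 6√2 ℏ.

|L_tot|_max = 6√2 ℏ ≈ 8.485ℏ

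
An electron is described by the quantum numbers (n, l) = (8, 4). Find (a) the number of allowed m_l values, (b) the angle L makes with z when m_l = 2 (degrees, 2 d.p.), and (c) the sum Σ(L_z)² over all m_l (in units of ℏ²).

9 values; θ(m_l=2) ≈ 63.43°; Σ(L_z)² = 60 ℏ²

There are 2l+1 = 9 values of m_l.
For m_l = 2: cos θ = 2/√20, θ ≈ 63.43°.
Σ m_l² = 60, so Σ(L_z)² = 60 ℏ².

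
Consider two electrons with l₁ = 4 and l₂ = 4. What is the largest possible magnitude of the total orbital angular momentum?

By the triangle rule, |l₁ − l₂| ≤ L ≤ l₁ + l₂.
L ∈ {0, 1, 2, 3, 4, 5, 6, 7, 8}.
The largest magnitude corresponds to L = 8: |L_tot| = ℏ√(8·9) = 6√2 ℏ.

|L_tot|_max = 6√2 ℏ ≈ 8.485ℏ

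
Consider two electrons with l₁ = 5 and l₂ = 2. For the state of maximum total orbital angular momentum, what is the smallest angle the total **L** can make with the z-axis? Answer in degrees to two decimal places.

θ_min ≈ 20.70°

Angular momentum addition gives L = |l₁ − l₂|, …, l₁ + l₂.
L ∈ {3, 4, 5, 6, 7}.
The maximum is L = 7, with |L_tot| = ℏ√(7·8) = 2√14 ℏ.
The minimum angle with z is arccos(7/√56) ≈ 20.70°.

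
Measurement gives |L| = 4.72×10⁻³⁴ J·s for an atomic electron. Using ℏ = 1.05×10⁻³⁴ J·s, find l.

Dividing by ℏ: |L|/ℏ ≈ 4.495.
l(l+1) ≈ 4.495² ≈ 20.21, so l = 4.

l = 4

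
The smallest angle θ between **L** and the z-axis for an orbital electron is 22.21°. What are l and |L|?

cos²θ_min = l/(l+1) = 0.8571.
l = cos²θ/sin²θ ≈ 6.
Then |L| = ℏ√(6·7) = √42 ℏ.

l = 6, |L| = √42 ℏ ≈ 6.481ℏ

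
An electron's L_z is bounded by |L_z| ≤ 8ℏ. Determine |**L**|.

L_z,max = lℏ, so l = 8.
Then |L| = ℏ√(8·9) = 6√2 ℏ.

|L| = 6√2 ℏ ≈ 8.485ℏ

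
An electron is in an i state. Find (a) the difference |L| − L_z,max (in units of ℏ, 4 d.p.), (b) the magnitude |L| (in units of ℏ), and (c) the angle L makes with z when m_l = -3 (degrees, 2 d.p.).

An i state has l = 6.
|L| − L_z,max = (√42 − 6)ℏ ≈ 0.4807ℏ.
|L| = ℏ√(6·7) = √42 ℏ ≈ 6.481ℏ.
For m_l = -3: cos θ = -3/√42, θ ≈ 117.58°.

|L|−L_z,max ≈ 0.4807ℏ; |L| = √42 ℏ ≈ 6.481ℏ; θ(m_l=-3) ≈ 117.58°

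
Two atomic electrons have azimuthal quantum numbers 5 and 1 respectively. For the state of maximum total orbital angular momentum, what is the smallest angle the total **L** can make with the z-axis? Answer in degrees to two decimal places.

θ_min ≈ 22.21°

Angular momentum addition gives L = |l₁ − l₂|, …, l₁ + l₂.
L ∈ {4, 5, 6}.
The maximum is L = 6, with |L_tot| = ℏ√(6·7) = √42 ℏ.
The minimum angle with z is arccos(6/√42) ≈ 22.21°.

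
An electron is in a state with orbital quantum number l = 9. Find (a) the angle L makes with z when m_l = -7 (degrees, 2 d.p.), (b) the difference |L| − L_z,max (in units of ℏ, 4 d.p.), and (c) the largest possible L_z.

For m_l = -7: cos θ = -7/√90, θ ≈ 137.55°.
|L| − L_z,max = (3√10 − 9)ℏ ≈ 0.4868ℏ.
L_z,max = lℏ = 9ℏ.

θ(m_l=-7) ≈ 137.55°; |L|−L_z,max ≈ 0.4868ℏ; L_z,max = 9ℏ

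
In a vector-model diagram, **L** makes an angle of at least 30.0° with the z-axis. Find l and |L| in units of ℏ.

cos²θ_min = l/(l+1) = 0.7500.
Solving: l = 3.
Then |L| = ℏ√(3·4) = 2√3 ℏ.

l = 3, |L| = 2√3 ℏ ≈ 3.464ℏ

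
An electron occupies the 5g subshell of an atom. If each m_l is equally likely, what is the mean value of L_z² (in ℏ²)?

5g means n = 5, l = 4.
m_l ∈ {-4, -3, -2, -1, 0, 1, 2, 3, 4}.
Average of L_z² over 9 states: 60/9 ℏ² = 6.667 ℏ².

⟨L_z²⟩ = 6.667 ℏ²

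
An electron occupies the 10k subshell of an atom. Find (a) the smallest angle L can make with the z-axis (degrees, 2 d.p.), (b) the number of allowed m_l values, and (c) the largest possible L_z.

For 10k, l = 7.
cos θ_min = 7/√56, so θ_min ≈ 20.70°.
There are 2l+1 = 15 values of m_l.
L_z,max = lℏ = 7ℏ.

θ_min ≈ 20.70°; 15 values; L_z,max = 7ℏ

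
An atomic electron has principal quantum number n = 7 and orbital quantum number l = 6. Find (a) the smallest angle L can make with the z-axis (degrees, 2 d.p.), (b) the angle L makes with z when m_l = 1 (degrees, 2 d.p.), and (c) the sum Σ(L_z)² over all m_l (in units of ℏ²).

θ_min ≈ 22.21°; θ(m_l=1) ≈ 81.12°; Σ(L_z)² = 182 ℏ²

cos θ_min = 6/√42, so θ_min ≈ 22.21°.
For m_l = 1: cos θ = 1/√42, θ ≈ 81.12°.
Σ m_l² = 182, so Σ(L_z)² = 182 ℏ².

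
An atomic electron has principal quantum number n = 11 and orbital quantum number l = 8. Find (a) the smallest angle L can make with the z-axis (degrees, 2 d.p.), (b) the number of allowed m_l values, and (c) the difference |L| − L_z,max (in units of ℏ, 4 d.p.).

θ_min ≈ 19.47°; 17 values; |L|−L_z,max ≈ 0.4853ℏ

cos θ_min = 8/√72, so θ_min ≈ 19.47°.
There are 2l+1 = 17 values of m_l.
|L| − L_z,max = (6√2 − 8)ℏ ≈ 0.4853ℏ.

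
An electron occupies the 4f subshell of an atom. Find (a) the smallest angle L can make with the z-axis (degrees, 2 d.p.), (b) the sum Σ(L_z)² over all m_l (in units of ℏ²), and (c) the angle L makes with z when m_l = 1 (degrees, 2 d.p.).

θ_min ≈ 30.00°; Σ(L_z)² = 28 ℏ²; θ(m_l=1) ≈ 73.22°

The 4f subshell has l = 3.
cos θ_min = 3/√12, so θ_min ≈ 30.00°.
Σ m_l² = 28, so Σ(L_z)² = 28 ℏ².
For m_l = 1: cos θ = 1/√12, θ ≈ 73.22°.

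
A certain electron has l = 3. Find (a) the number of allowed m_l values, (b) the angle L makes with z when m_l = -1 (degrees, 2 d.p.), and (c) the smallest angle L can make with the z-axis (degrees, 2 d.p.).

There are 2l+1 = 7 values of m_l.
For m_l = -1: cos θ = -1/√12, θ ≈ 106.78°.
cos θ_min = 3/√12, so θ_min ≈ 30.00°.

7 values; θ(m_l=-1) ≈ 106.78°; θ_min ≈ 30.00°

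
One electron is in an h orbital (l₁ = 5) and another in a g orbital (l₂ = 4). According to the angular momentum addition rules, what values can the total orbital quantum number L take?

By the triangle rule, |l₁ − l₂| ≤ L ≤ l₁ + l₂.
L ∈ {1, 2, 3, 4, 5, 6, 7, 8, 9}.

L = 1, 2, 3, 4, 5, 6, 7, 8, 9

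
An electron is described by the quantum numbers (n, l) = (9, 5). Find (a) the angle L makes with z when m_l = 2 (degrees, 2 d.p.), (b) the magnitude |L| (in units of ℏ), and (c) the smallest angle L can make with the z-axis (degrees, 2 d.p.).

θ(m_l=2) ≈ 68.58°; |L| = √30 ℏ ≈ 5.477ℏ; θ_min ≈ 24.09°

For m_l = 2: cos θ = 2/√30, θ ≈ 68.58°.
|L| = ℏ√(5·6) = √30 ℏ ≈ 5.477ℏ.
cos θ_min = 5/√30, so θ_min ≈ 24.09°.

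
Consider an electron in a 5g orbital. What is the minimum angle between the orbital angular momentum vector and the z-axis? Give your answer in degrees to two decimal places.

θ_min ≈ 26.57°

For 5g, l = 4.
|L|² = l(l+1)ℏ² = 20ℏ², so |L| = 2√5 ℏ.
The smallest angle corresponds to the largest L_z, i.e. m_l = l = 4, giving L_z = 4ℏ.
cos θ_min = 4/√20, so θ_min ≈ 26.57°.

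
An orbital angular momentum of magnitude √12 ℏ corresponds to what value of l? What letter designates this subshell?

l = 3 (f orbital)

|L| = ℏ√(l(l+1)), so l(l+1) = 12.
l² + l − 12 = 0 ⇒ l = 3.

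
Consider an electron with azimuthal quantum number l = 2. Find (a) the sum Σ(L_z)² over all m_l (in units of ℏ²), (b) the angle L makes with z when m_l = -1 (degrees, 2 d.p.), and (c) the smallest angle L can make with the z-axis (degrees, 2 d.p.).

Σ m_l² = 10, so Σ(L_z)² = 10 ℏ².
For m_l = -1: cos θ = -1/√6, θ ≈ 114.09°.
cos θ_min = 2/√6, so θ_min ≈ 35.26°.

Σ(L_z)² = 10 ℏ²; θ(m_l=-1) ≈ 114.09°; θ_min ≈ 35.26°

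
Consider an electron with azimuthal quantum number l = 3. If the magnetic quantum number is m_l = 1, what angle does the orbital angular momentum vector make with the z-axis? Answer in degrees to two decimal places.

θ ≈ 73.22°

|L| = ℏ√(l(l+1)) = 2√3 ℏ.
L_z = m_l ℏ = 1ℏ.
cos θ = L_z/|L| = 1/√12, so θ ≈ 73.22°.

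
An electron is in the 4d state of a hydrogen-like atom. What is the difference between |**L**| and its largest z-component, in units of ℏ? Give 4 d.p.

For 4d, l = 2.
|L| = √6 ℏ ≈ 2.4495ℏ, while L_z,max = lℏ = 2ℏ.
The difference is (√6 − 2)ℏ ≈ 0.4495ℏ.

|L| − L_z,max ≈ 0.4495ℏ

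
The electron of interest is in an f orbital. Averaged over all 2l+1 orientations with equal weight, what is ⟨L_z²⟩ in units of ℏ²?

⟨L_z²⟩ = 4 ℏ²

F corresponds to l = 3.
The allowed m_l values are -3, -2, -1, 0, 1, 2, 3.
Average of L_z² over 7 states: 28/7 ℏ² = 4 ℏ².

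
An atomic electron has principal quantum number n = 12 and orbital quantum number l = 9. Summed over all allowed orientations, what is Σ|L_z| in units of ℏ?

Σ|L_z| = 90 ℏ

m_l ∈ {-9, -8, -7, -6, -5, -4, -3, -2, -1, 0, 1, 2, 3, 4, 5, 6, 7, 8, 9}.
Σ|m_l| = l(l+1) = 90.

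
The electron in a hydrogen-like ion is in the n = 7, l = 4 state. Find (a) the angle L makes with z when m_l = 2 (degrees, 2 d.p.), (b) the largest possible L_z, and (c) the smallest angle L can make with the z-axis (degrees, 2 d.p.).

For m_l = 2: cos θ = 2/√20, θ ≈ 63.43°.
L_z,max = lℏ = 4ℏ.
cos θ_min = 4/√20, so θ_min ≈ 26.57°.

θ(m_l=2) ≈ 63.43°; L_z,max = 4ℏ; θ_min ≈ 26.57°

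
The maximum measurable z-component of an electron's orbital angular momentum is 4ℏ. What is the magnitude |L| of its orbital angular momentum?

|L| = 2√5 ℏ ≈ 4.472ℏ

L_z,max = lℏ, so l = 4.
Then |L| = ℏ√(4·5) = 2√5 ℏ.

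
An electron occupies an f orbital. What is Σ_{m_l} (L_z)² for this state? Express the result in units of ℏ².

Σ(L_z)² = 28 ℏ²

The letter f corresponds to l = 3.
m_l ∈ {-3, -2, -1, 0, 1, 2, 3}.
Σ m_l² = l(l+1)(2l+1)/3 = 3·4·7/3 = 28.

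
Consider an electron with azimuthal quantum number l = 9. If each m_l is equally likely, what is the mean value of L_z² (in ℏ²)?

m_l ∈ {-9, -8, -7, -6, -5, -4, -3, -2, -1, 0, 1, 2, 3, 4, 5, 6, 7, 8, 9}.
⟨L_z²⟩ = ℏ²·(Σ m_l²)/(2l+1) = ℏ²·570/19 = 30ℏ².

⟨L_z²⟩ = 30 ℏ²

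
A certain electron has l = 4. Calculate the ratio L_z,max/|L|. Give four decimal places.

|L| = 2√5 ℏ ≈ 4.4721ℏ, while L_z,max = lℏ = 4ℏ.
L_z,max/|L| = 4/√20 = 0.8944.

L_z,max/|L| = 0.8944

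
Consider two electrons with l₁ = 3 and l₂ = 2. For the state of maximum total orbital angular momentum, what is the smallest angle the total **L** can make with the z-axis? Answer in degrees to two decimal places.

By the triangle rule, |l₁ − l₂| ≤ L ≤ l₁ + l₂.
L ∈ {1, 2, 3, 4, 5}.
The maximum is L = 5, with |L_tot| = ℏ√(5·6) = √30 ℏ.
The minimum angle with z is arccos(5/√30) ≈ 24.09°.

θ_min ≈ 24.09°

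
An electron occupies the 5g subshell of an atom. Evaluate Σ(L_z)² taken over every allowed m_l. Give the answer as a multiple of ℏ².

Σ(L_z)² = 60 ℏ²

For 5g, l = 4.
The allowed m_l values are -4, -3, -2, -1, 0, 1, 2, 3, 4.
Summing m² from −4 to 4: Σ m_l² = 60.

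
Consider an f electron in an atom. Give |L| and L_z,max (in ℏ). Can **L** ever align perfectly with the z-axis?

No: L_z,max = 3ℏ < |L| = 2√3 ℏ ≈ 3.464ℏ

An f state has l = 3.
|L| = 2√3 ℏ ≈ 3.4641ℏ, while L_z,max = lℏ = 3ℏ.
Since |L| > L_z,max, the vector can never point exactly along z; the closest it comes is θ_min = arccos(3/√12) ≈ 30.0°.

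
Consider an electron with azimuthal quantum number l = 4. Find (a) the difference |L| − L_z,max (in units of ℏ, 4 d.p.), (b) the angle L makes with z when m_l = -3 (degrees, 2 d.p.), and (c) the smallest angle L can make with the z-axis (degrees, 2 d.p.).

|L|−L_z,max ≈ 0.4721ℏ; θ(m_l=-3) ≈ 132.13°; θ_min ≈ 26.57°

|L| − L_z,max = (2√5 − 4)ℏ ≈ 0.4721ℏ.
For m_l = -3: cos θ = -3/√20, θ ≈ 132.13°.
cos θ_min = 4/√20, so θ_min ≈ 26.57°.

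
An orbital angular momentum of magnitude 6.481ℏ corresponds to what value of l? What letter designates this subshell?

|L| = ℏ√(l(l+1)), so l(l+1) = 42.
The positive root is l = 6.

l = 6 (i orbital)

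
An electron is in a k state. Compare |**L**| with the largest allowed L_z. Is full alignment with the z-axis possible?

No: L_z,max = 7ℏ < |L| = 2√14 ℏ ≈ 7.483ℏ

K corresponds to l = 7.
|L| = 2√14 ℏ ≈ 7.4833ℏ, while L_z,max = lℏ = 7ℏ.
Since |L| > L_z,max, the vector can never point exactly along z; the closest it comes is θ_min = arccos(7/√56) ≈ 20.7°.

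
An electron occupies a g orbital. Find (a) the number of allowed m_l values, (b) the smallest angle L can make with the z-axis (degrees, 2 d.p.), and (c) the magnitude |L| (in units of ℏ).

For a g orbital, l = 4.
There are 2l+1 = 9 values of m_l.
cos θ_min = 4/√20, so θ_min ≈ 26.57°.
|L| = ℏ√(4·5) = 2√5 ℏ ≈ 4.472ℏ.

9 values; θ_min ≈ 26.57°; |L| = 2√5 ℏ ≈ 4.472ℏ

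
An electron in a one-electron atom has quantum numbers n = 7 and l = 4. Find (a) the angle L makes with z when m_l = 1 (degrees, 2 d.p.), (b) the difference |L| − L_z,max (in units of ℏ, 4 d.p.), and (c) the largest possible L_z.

θ(m_l=1) ≈ 77.08°; |L|−L_z,max ≈ 0.4721ℏ; L_z,max = 4ℏ

For m_l = 1: cos θ = 1/√20, θ ≈ 77.08°.
|L| − L_z,max = (2√5 − 4)ℏ ≈ 0.4721ℏ.
L_z,max = lℏ = 4ℏ.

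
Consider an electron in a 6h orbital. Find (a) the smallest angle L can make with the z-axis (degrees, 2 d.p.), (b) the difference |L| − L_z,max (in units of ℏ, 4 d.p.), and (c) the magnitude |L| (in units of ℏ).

The 6h subshell has l = 5.
cos θ_min = 5/√30, so θ_min ≈ 24.09°.
|L| − L_z,max = (√30 − 5)ℏ ≈ 0.4772ℏ.
|L| = ℏ√(5·6) = √30 ℏ ≈ 5.477ℏ.

θ_min ≈ 24.09°; |L|−L_z,max ≈ 0.4772ℏ; |L| = √30 ℏ ≈ 5.477ℏ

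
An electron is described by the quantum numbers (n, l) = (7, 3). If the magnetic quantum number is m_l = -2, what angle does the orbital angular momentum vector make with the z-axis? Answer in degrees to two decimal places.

|L| = ℏ√(l(l+1)) = 2√3 ℏ.
L_z = m_l ℏ = −2ℏ.
cos θ = L_z/|L| = -2/√12, so θ ≈ 125.26°.

θ ≈ 125.26°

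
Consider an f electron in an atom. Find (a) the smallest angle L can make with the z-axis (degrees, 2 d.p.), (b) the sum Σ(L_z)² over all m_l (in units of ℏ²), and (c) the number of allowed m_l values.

θ_min ≈ 30.00°; Σ(L_z)² = 28 ℏ²; 7 values

For an f orbital, l = 3.
cos θ_min = 3/√12, so θ_min ≈ 30.00°.
Σ m_l² = 28, so Σ(L_z)² = 28 ℏ².
There are 2l+1 = 7 values of m_l.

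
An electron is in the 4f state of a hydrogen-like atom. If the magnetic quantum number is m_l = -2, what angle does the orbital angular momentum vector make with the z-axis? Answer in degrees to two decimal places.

The 4f subshell has l = 3.
|L|² = l(l+1)ℏ² = 12ℏ², so |L| = 2√3 ℏ.
L_z = m_l ℏ = −2ℏ.
cos θ = L_z/|L| = -2/√12, so θ ≈ 125.26°.

θ ≈ 125.26°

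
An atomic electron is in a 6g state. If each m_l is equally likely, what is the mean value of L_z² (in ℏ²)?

⟨L_z²⟩ = 6.667 ℏ²

The 6g subshell has l = 4.
m_l ∈ {-4, -3, -2, -1, 0, 1, 2, 3, 4}.
⟨L_z²⟩ = ℏ²·l(l+1)/3 = 6.667ℏ².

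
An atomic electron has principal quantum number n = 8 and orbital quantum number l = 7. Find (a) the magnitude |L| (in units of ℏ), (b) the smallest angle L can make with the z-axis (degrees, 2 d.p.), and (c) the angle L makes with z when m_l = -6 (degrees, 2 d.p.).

|L| = 2√14 ℏ ≈ 7.483ℏ; θ_min ≈ 20.70°; θ(m_l=-6) ≈ 143.30°

|L| = ℏ√(7·8) = 2√14 ℏ ≈ 7.483ℏ.
cos θ_min = 7/√56, so θ_min ≈ 20.70°.
For m_l = -6: cos θ = -6/√56, θ ≈ 143.30°.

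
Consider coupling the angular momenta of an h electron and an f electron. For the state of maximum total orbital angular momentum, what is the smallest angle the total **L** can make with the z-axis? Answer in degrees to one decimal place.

θ_min ≈ 19.5°

The total orbital quantum number L ranges from |l₁ − l₂| to l₁ + l₂ in integer steps.
L ∈ {2, 3, 4, 5, 6, 7, 8}.
The maximum is L = 8, with |L_tot| = ℏ√(8·9) = 6√2 ℏ.
The minimum angle with z is arccos(8/√72) ≈ 19.5°.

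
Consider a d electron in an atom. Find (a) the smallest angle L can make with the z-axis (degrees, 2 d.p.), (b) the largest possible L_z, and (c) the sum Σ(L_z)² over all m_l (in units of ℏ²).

The letter d corresponds to l = 2.
cos θ_min = 2/√6, so θ_min ≈ 35.26°.
L_z,max = lℏ = 2ℏ.
Σ m_l² = 10, so Σ(L_z)² = 10 ℏ².

θ_min ≈ 35.26°; L_z,max = 2ℏ; Σ(L_z)² = 10 ℏ²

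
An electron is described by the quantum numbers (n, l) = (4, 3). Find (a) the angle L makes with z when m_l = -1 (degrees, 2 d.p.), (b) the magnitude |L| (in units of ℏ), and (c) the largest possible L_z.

For m_l = -1: cos θ = -1/√12, θ ≈ 106.78°.
|L| = ℏ√(3·4) = 2√3 ℏ ≈ 3.464ℏ.
L_z,max = lℏ = 3ℏ.

θ(m_l=-1) ≈ 106.78°; |L| = 2√3 ℏ ≈ 3.464ℏ; L_z,max = 3ℏ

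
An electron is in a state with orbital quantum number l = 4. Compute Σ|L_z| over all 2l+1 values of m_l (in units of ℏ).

Σ|L_z| = 20 ℏ

m_l ∈ {-4, -3, -2, -1, 0, 1, 2, 3, 4}.
Σ|m_l| = 2·4(4+1)/2 = 20.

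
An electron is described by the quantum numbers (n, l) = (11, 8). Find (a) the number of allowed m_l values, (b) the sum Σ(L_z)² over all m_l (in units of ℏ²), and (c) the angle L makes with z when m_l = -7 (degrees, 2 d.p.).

17 values; Σ(L_z)² = 408 ℏ²; θ(m_l=-7) ≈ 145.58°

There are 2l+1 = 17 values of m_l.
Σ m_l² = 408, so Σ(L_z)² = 408 ℏ².
For m_l = -7: cos θ = -7/√72, θ ≈ 145.58°.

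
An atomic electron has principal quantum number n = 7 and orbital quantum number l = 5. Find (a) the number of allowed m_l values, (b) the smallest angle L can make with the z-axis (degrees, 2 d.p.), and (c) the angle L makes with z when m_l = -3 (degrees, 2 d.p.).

11 values; θ_min ≈ 24.09°; θ(m_l=-3) ≈ 123.21°

There are 2l+1 = 11 values of m_l.
cos θ_min = 5/√30, so θ_min ≈ 24.09°.
For m_l = -3: cos θ = -3/√30, θ ≈ 123.21°.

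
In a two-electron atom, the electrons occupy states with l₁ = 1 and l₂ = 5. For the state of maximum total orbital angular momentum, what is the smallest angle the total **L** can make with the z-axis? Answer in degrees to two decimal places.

θ_min ≈ 22.21°

Angular momentum addition gives L = |l₁ − l₂|, …, l₁ + l₂.
L ∈ {4, 5, 6}.
The maximum is L = 6, with |L_tot| = ℏ√(6·7) = √42 ℏ.
The minimum angle with z is arccos(6/√42) ≈ 22.21°.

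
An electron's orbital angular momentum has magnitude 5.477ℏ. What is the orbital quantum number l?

l = 5

|L| = ℏ√(l(l+1)), so l(l+1) = 30.
Solving: l = 5.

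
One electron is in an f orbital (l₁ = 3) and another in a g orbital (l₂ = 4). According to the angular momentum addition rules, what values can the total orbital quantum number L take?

L = 1, 2, 3, 4, 5, 6, 7

Angular momentum addition gives L = |l₁ − l₂|, …, l₁ + l₂.
L ∈ {1, 2, 3, 4, 5, 6, 7}.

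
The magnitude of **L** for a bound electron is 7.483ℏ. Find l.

|L| = ℏ√(l(l+1)), so l(l+1) = 56.
The positive root is l = 7.

l = 7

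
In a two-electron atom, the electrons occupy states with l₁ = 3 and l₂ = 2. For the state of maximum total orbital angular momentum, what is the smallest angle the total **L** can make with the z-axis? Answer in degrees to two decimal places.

θ_min ≈ 24.09°

L runs from |3 − 2| = 1 to 3 + 2 = 5.
Allowed values: L = 1, 2, 3, 4, 5.
The maximum is L = 5, with |L_tot| = ℏ√(5·6) = √30 ℏ.
The minimum angle with z is arccos(5/√30) ≈ 24.09°.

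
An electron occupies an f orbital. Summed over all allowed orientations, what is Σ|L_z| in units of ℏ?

Σ|L_z| = 12 ℏ

An f state has l = 3.
m_l runs from −3 to 3, i.e. {-3, -2, -1, 0, 1, 2, 3}.
Σ|m_l| = 2(1+2+…+3) = 12.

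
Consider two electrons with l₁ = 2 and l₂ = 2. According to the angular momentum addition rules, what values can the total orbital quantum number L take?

L = 0, 1, 2, 3, 4

Angular momentum addition gives L = |l₁ − l₂|, …, l₁ + l₂.
Allowed values: L = 0, 1, 2, 3, 4.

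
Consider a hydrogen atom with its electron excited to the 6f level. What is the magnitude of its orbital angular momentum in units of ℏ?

The 6f level has l = 3.
|L| = ℏ√(l(l+1)) = ℏ√(3·4) = 2√3 ℏ

|L| = 2√3 ℏ ≈ 3.464ℏ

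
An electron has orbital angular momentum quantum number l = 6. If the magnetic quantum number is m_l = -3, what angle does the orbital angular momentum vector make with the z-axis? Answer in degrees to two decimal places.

|L|² = l(l+1)ℏ² = 42ℏ², so |L| = √42 ℏ.
L_z = m_l ℏ = −3ℏ.
cos θ = L_z/|L| = -3/√42, so θ ≈ 117.58°.

θ ≈ 117.58°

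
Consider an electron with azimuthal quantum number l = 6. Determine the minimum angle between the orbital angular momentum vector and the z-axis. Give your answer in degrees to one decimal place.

θ_min ≈ 22.2°

|L| = √(l(l+1)) ℏ = √42 ℏ.
The smallest angle corresponds to the largest L_z, i.e. m_l = l = 6, giving L_z = 6ℏ.
cos θ_min = 6/√42, so θ_min ≈ 22.2°.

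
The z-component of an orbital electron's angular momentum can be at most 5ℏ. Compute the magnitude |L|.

|L| = √30 ℏ ≈ 5.477ℏ

Since max m_l = l, l = 5.
|L| = ℏ√(l(l+1)) = √30 ℏ.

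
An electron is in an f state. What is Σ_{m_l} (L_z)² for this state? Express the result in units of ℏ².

Σ(L_z)² = 28 ℏ²

For an f orbital, l = 3.
The allowed m_l values are -3, -2, -1, 0, 1, 2, 3.
Σ m_l² = l(l+1)(2l+1)/3 = 3·4·7/3 = 28.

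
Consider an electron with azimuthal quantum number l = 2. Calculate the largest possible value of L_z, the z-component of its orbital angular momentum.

L_z,max = 2ℏ

L_z = m_l ℏ with m_l ∈ {−2, …, 2}; the maximum is m_l = 2.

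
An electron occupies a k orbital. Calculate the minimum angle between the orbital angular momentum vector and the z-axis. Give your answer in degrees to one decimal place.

θ_min ≈ 20.7°

For a k orbital, l = 7.
|L| = ℏ√(l(l+1)) = 2√14 ℏ.
The smallest angle corresponds to the largest L_z, i.e. m_l = l = 7, giving L_z = 7ℏ.
cos θ_min = 7/√56, so θ_min ≈ 20.7°.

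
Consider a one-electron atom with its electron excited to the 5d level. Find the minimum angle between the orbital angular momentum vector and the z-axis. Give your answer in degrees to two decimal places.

θ_min ≈ 35.26°

The 5d level has l = 2.
|L| = √(l(l+1)) ℏ = √6 ℏ.
The smallest angle corresponds to the largest L_z, i.e. m_l = l = 2, giving L_z = 2ℏ.
cos θ_min = 2/√6, so θ_min ≈ 35.26°.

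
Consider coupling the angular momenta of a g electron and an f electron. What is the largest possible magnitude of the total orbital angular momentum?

L runs from |4 − 3| = 1 to 4 + 3 = 7.
Allowed values: L = 1, 2, 3, 4, 5, 6, 7.
The largest magnitude corresponds to L = 7: |L_tot| = ℏ√(7·8) = 2√14 ℏ.

|L_tot|_max = 2√14 ℏ ≈ 7.483ℏ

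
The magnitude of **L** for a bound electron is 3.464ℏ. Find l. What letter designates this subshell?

l = 3 (f orbital)

(|L|/ℏ)² = l(l+1) = 12.
Solving: l = 3.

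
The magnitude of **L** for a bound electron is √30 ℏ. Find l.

(|L|/ℏ)² = l(l+1) = 30.
Solving: l = 5.

l = 5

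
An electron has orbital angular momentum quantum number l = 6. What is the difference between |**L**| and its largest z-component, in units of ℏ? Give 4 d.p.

|L| − L_z,max ≈ 0.4807ℏ

|L| = √42 ℏ ≈ 6.4807ℏ, while L_z,max = lℏ = 6ℏ.
The difference is (√42 − 6)ℏ ≈ 0.4807ℏ.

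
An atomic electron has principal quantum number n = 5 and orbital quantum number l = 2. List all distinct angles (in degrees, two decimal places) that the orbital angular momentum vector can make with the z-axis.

|L| = √(l(l+1)) ℏ = √6 ℏ.
cos θ = m_l/√6 for each m_l ∈ {-2, -1, 0, 1, 2}.

θ ∈ {35.26°, 65.91°, 90.00°, 114.09°, 144.74°}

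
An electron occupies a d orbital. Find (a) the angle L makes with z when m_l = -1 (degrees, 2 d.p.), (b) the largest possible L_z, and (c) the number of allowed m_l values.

θ(m_l=-1) ≈ 114.09°; L_z,max = 2ℏ; 5 values

A d state has l = 2.
For m_l = -1: cos θ = -1/√6, θ ≈ 114.09°.
L_z,max = lℏ = 2ℏ.
There are 2l+1 = 5 values of m_l.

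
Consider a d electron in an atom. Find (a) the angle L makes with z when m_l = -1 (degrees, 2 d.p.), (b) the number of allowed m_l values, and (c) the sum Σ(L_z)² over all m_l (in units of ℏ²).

θ(m_l=-1) ≈ 114.09°; 5 values; Σ(L_z)² = 10 ℏ²

D corresponds to l = 2.
For m_l = -1: cos θ = -1/√6, θ ≈ 114.09°.
There are 2l+1 = 5 values of m_l.
Σ m_l² = 10, so Σ(L_z)² = 10 ℏ².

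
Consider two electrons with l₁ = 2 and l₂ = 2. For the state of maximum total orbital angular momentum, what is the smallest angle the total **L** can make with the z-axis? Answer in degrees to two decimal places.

θ_min ≈ 26.57°

The total orbital quantum number L ranges from |l₁ − l₂| to l₁ + l₂ in integer steps.
Allowed values: L = 0, 1, 2, 3, 4.
The maximum is L = 4, with |L_tot| = ℏ√(4·5) = 2√5 ℏ.
The minimum angle with z is arccos(4/√20) ≈ 26.57°.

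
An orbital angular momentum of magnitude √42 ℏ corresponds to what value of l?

l = 6

|L| = ℏ√(l(l+1)), so l(l+1) = 42.
Solving: l = 6.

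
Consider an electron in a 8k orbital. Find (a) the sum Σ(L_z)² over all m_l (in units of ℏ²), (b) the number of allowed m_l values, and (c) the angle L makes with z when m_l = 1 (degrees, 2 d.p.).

Σ(L_z)² = 280 ℏ²; 15 values; θ(m_l=1) ≈ 82.32°

8k means n = 8, l = 7.
Σ m_l² = 280, so Σ(L_z)² = 280 ℏ².
There are 2l+1 = 15 values of m_l.
For m_l = 1: cos θ = 1/√56, θ ≈ 82.32°.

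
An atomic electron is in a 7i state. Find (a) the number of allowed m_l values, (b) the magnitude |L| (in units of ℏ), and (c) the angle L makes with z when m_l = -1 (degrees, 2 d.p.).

13 values; |L| = √42 ℏ ≈ 6.481ℏ; θ(m_l=-1) ≈ 98.88°

For 7i, l = 6.
There are 2l+1 = 13 values of m_l.
|L| = ℏ√(6·7) = √42 ℏ ≈ 6.481ℏ.
For m_l = -1: cos θ = -1/√42, θ ≈ 98.88°.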